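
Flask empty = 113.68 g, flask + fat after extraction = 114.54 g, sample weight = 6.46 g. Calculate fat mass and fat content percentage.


Fat mass = 114.54 - 113.68 = 0.86 g
Fat% = 0.86 / 6.46 x 100 = 13.3%


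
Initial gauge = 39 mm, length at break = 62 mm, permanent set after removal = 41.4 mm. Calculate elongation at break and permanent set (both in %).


Elongation at break = 59.0%
Permanent set = 6.2%


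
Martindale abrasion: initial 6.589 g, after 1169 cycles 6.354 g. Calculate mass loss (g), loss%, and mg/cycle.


Mass loss = 0.235 g
Loss = 3.57%
Rate = 0.201 mg/cycle

Loss = 6.589 - 6.354 = 0.235 g
Loss% = 0.235 / 6.589 x 100 = 3.57%
Rate = 0.235 / 1169 x 1000 = 0.201 mg/cycle


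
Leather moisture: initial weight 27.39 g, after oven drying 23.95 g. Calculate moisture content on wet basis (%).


12.6%

Moisture = 27.39 - 23.95 = 3.44 g
MC = 3.44 / 27.39 x 100 = 12.6%


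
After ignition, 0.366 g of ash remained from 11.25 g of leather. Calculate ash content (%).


Ash% = 0.366 / 11.25 x 100
Ash% = 3.25%


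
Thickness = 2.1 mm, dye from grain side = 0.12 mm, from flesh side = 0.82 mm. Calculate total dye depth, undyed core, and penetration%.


Total dyed = 0.94 mm
Undyed core = 1.16 mm
Penetration = 44.8%

Total dyed = 0.12 + 0.82 = 0.94 mm
Undyed core = 2.1 - 0.94 = 1.16 mm
Penetration = 0.94 / 2.1 x 100 = 44.8%


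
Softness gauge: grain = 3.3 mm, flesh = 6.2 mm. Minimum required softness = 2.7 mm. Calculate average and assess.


Average = (3.3 + 6.2) / 2 = 4.75 mm
Minimum = 2.7 mm
Meets requirement: Yes


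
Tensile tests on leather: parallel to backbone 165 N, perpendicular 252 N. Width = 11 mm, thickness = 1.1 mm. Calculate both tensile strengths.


Area = 11 x 1.1 = 12.1 mm^2
TS (parallel) = 165 / 12.1 = 13.64 N/mm^2
TS (perpendicular) = 252 / 12.1 = 20.83 N/mm^2


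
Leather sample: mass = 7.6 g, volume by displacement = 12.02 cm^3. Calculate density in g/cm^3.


Density = mass / volume
Density = 7.6 / 12.02 = 0.632 g/cm^3


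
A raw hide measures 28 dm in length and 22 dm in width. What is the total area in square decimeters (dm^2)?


616 dm^2

Area = length x width
Area = 28 x 22 = 616 dm^2


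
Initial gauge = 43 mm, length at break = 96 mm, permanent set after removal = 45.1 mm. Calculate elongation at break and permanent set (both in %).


Elongation at break = 123.3%
Permanent set = 4.9%

Elongation at break = (96 - 43) / 43 x 100 = 123.3%
Permanent set = (45.1 - 43) / 43 x 100 = 4.9%


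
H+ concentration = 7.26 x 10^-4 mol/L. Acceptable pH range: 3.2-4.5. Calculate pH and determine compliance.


pH = -log10(7.26 x 10^-4) = 3.14
Range: 3.2 to 4.5
Compliant: No


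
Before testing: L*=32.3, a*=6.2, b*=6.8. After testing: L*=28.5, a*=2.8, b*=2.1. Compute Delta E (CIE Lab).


Delta E = 6.93

dL = 28.5 - 32.3 = -3.8
da = 2.8 - 6.2 = -3.4
db = 2.1 - 6.8 = -4.7
dE = sqrt((-3.8)^2 + (-3.4)^2 + (-4.7)^2) = 6.93


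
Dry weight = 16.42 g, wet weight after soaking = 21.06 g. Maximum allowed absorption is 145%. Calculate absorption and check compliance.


Absorption = 28.3%
Compliant: Yes


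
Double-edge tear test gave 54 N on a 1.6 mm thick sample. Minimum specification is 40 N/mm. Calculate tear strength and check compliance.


Tear strength = 33.8 N/mm
Compliant: No

Tear strength = 54 / 1.6 = 33.8 N/mm
Required minimum = 40 N/mm
Compliant: No


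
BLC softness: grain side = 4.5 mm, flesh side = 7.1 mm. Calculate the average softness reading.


5.80 mm

Average = (4.5 + 7.1) / 2
Average = 5.80 mm


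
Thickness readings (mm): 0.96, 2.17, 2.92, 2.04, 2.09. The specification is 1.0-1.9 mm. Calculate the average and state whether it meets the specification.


Average = 2.04 mm
Within specification: No


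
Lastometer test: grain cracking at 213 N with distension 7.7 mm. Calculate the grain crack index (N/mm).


27.7 N/mm

Grain crack index = force / distension
Index = 213 / 7.7 = 27.7 N/mm


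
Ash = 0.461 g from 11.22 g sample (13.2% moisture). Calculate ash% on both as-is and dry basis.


As-is ash = 4.11%
Dry-basis ash = 4.73%

As-is ash% = 0.461 / 11.22 x 100 = 4.11%
Dry mass = 11.22 x (100 - 13.2) / 100 = 9.73896 g
Dry-basis ash% = 0.461 / 9.73896 x 100 = 4.73%


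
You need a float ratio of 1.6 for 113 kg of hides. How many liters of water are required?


Water = hide weight x target ratio
Water = 113 x 1.6 = 180.8 L


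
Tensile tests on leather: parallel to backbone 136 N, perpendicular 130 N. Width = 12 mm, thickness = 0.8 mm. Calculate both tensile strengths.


Parallel = 14.17 N/mm^2
Perpendicular = 13.54 N/mm^2

Area = 12 x 0.8 = 9.6 mm^2
TS (parallel) = 136 / 9.6 = 14.17 N/mm^2
TS (perpendicular) = 130 / 9.6 = 13.54 N/mm^2


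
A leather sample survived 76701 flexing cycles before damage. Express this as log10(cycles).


log10(76701) = 4.88


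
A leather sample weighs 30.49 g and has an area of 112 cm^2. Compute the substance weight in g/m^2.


2722.3 g/m^2

Substance weight = mass / area x 10000
SW = 30.49 / 112 x 10000
SW = 2722.3 g/m^2


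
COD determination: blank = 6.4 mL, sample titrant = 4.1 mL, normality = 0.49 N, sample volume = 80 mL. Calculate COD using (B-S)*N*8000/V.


112.7 mg/L

COD = (6.4 - 4.1) x 0.49 x 8000 / 80
COD = 2.3 x 0.49 x 8000 / 80
COD = 112.7 mg/L


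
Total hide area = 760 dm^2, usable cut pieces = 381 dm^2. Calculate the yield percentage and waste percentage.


Yield = 50.1%
Waste = 49.9%


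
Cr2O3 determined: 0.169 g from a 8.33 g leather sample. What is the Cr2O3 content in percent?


2.03%


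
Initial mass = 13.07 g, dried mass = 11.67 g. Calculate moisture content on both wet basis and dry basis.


Moisture lost = 13.07 - 11.67 = 1.40 g
Wet basis MC = 1.40 / 13.07 x 100 = 10.7%
Dry basis MC = 1.40 / 11.67 x 100 = 12.0%


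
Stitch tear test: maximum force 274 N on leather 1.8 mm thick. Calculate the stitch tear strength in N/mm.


Stitch tear strength = force / thickness
STS = 274 / 1.8 = 152.2 N/mm


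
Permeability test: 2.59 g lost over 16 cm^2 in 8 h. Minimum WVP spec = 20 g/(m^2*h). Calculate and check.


WVP = 202.34 g/(m^2*h)
Meets specification: Yes

WVP = 2.59 / (16 x 8) x 10000 = 202.34 g/(m^2*h)
Minimum: 20 g/(m^2*h)
Meets spec: Yes


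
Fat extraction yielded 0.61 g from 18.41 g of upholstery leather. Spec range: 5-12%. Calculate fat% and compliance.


Fat content = 3.3%
Compliant: No

Fat% = 0.61 / 18.41 x 100 = 3.3%
Spec range: 5-12%
Compliant: No


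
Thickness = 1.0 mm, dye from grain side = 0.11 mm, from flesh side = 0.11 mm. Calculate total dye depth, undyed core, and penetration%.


Total dyed = 0.11 + 0.11 = 0.22 mm
Undyed core = 1.0 - 0.22 = 0.78 mm
Penetration = 0.22 / 1.0 x 100 = 22.0%


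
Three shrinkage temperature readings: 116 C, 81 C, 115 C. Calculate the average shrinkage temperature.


104.0 C

Average = (116 + 81 + 115) / 3
Average = 312 / 3 = 104.0 C


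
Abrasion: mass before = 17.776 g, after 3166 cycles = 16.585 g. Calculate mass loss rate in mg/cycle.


0.376 mg/cycle


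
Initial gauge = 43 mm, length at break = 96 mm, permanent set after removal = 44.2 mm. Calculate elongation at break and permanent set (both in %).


Elongation at break = (96 - 43) / 43 x 100 = 123.3%
Permanent set = (44.2 - 43) / 43 x 100 = 2.8%


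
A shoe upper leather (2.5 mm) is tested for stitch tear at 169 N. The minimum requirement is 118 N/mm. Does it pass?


STS = 169 / 2.5 = 67.6 N/mm
Minimum required: 118 N/mm
Passes: No


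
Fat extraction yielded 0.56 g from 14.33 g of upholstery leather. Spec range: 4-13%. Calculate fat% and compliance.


Fat% = 0.56 / 14.33 x 100 = 3.9%
Spec range: 4-13%
Compliant: No


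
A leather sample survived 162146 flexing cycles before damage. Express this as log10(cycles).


5.21

log10(162146) = 5.21


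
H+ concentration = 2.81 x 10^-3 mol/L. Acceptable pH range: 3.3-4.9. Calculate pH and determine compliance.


pH = 2.55
Compliant: No


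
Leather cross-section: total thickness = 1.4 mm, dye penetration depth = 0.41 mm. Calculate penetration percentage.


Penetration% = 0.41 / 1.4 x 100
Penetration = 29.3%


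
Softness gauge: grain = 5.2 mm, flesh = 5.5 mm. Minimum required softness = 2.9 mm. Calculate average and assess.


Average = (5.2 + 5.5) / 2 = 5.35 mm
Minimum = 2.9 mm
Meets requirement: Yes


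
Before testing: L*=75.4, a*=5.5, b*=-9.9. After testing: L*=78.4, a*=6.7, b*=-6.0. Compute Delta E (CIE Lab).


dL = 78.4 - 75.4 = 3.0
da = 6.7 - 5.5 = 1.2
db = -6.0 - (-9.9) = 3.9
dE = sqrt((3.0)^2 + (1.2)^2 + (3.9)^2) = 5.06


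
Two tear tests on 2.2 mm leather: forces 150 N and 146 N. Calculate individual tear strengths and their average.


Tear 1 = 68.2 N/mm
Tear 2 = 66.4 N/mm
Average = 67.3 N/mm

Tear 1 = 150 / 2.2 = 68.2 N/mm
Tear 2 = 146 / 2.2 = 66.4 N/mm
Average = (68.2 + 66.4) / 2 = 67.3 N/mm


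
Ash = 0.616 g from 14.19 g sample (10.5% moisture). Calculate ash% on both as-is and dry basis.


As-is ash% = 0.616 / 14.19 x 100 = 4.34%
Dry mass = 14.19 x (100 - 10.5) / 100 = 12.70005 g
Dry-basis ash% = 0.616 / 12.70005 x 100 = 4.85%


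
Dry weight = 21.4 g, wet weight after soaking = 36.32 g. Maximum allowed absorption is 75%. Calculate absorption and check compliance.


WA = (36.32 - 21.4) / 21.4 x 100 = 69.7%
Maximum allowed: 75%
Compliant: Yes


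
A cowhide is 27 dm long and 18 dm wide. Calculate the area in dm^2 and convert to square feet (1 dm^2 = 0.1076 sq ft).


Area = 27 x 18 = 486 dm^2
Conversion: 486 x 0.1076 = 52.29 sq ft


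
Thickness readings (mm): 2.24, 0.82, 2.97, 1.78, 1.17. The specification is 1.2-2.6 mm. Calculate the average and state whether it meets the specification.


Sum = 8.98
Average = 8.98 / 5 = 1.80 mm
Specification range: 1.2 to 2.6 mm
Within spec: Yes


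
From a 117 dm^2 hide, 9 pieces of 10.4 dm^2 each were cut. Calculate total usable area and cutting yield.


Usable area = 93.6 dm^2
Yield = 80.0%


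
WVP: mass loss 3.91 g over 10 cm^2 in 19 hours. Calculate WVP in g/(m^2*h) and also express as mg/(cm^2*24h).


WVP = 3.91 / (10 x 19) x 10000 = 205.79 g/(m^2*h)
Mass loss in mg = 3.91 x 1000 = 3910 mg
Per cm^2 per 24h in mg: 3910 x 24 / (10 x 19) = 93840 / 190 = 493.89 mg/(cm^2*24h)


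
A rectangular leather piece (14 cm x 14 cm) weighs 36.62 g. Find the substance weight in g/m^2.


Area = 14 x 14 = 196 cm^2
SW = 36.62 / 196 x 10000 = 1868.4 g/m^2


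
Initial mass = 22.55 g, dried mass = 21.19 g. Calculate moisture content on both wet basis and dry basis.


Wet basis = 6.0%
Dry basis = 6.4%

Moisture lost = 22.55 - 21.19 = 1.36 g
Wet basis MC = 1.36 / 22.55 x 100 = 6.0%
Dry basis MC = 1.36 / 21.19 x 100 = 6.4%


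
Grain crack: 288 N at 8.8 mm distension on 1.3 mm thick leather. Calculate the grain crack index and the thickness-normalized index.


Crack index = 32.7 N/mm
Normalized index = 25.2 N/mm per mm


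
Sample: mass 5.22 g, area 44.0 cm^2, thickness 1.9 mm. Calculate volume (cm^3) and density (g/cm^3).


Thickness in cm = 1.9 / 10 = 0.19 cm
Volume = 44.0 x 0.19 = 8.360 cm^3
Density = 5.22 / 8.360 = 0.624 g/cm^3


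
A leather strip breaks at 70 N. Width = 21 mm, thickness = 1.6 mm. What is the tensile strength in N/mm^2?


2.08 N/mm^2


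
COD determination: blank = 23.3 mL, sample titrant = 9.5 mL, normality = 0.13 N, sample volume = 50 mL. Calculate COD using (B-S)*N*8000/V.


COD = (23.3 - 9.5) x 0.13 x 8000 / 50
COD = 13.8 x 0.13 x 8000 / 50
COD = 287.0 mg/L


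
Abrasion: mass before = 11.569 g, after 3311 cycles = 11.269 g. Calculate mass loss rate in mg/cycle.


0.091 mg/cycle

Mass loss = 11.569 - 11.269 = 0.300 g
Rate = 0.300 / 3311 x 1000 = 0.091 mg/cycle


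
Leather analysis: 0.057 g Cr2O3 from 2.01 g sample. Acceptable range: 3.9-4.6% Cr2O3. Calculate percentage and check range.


Cr2O3% = 0.057 / 2.01 x 100 = 2.84%
Acceptable range: 3.9 to 4.6%
Within range: No


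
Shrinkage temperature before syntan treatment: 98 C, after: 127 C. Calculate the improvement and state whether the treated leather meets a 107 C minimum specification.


Improvement = 29 C
Meets 107 C spec: Yes

Improvement = 127 - 98 = 29 C
Spec check: 127 C >= 107 C? Yes


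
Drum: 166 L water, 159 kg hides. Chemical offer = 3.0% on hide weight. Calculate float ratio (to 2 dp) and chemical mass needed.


Float ratio = 166 / 159 = 1.04
Chemical = 159 x 3.0 / 100 = 4.77 kg


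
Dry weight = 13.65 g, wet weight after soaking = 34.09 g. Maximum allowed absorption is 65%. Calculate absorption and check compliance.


WA = (34.09 - 13.65) / 13.65 x 100 = 149.7%
Maximum allowed: 65%
Compliant: No


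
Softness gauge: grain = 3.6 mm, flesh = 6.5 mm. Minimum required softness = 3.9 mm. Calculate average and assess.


Average softness = 5.05 mm
Meets requirement: Yes

Average = (3.6 + 6.5) / 2 = 5.05 mm
Minimum = 3.9 mm
Meets requirement: Yes


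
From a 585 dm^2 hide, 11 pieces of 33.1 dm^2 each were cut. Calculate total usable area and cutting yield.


Total usable = 11 x 33.1 = 364.1 dm^2
Yield = 364.1 / 585 x 100 = 62.2%


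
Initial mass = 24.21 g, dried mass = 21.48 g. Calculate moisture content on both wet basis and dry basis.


Moisture lost = 24.21 - 21.48 = 2.73 g
Wet basis MC = 2.73 / 24.21 x 100 = 11.3%
Dry basis MC = 2.73 / 21.48 x 100 = 12.7%


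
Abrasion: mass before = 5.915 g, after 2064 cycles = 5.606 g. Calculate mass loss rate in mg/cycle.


0.150 mg/cycle

Mass loss = 5.915 - 5.606 = 0.309 g
Rate = 0.309 / 2064 x 1000 = 0.150 mg/cycle


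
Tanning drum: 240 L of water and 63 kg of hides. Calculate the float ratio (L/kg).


3.8

Float ratio = water / hide weight
Ratio = 240 / 63 = 3.8


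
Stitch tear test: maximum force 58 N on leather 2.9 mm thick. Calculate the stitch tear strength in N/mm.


Stitch tear strength = force / thickness
STS = 58 / 2.9 = 20.0 N/mm


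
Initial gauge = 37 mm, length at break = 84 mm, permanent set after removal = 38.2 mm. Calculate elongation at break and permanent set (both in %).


Elongation at break = 127.0%
Permanent set = 3.2%


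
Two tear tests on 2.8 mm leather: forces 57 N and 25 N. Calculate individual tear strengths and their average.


Tear 1 = 57 / 2.8 = 20.4 N/mm
Tear 2 = 25 / 2.8 = 8.9 N/mm
Average = (20.4 + 8.9) / 2 = 14.7 N/mm


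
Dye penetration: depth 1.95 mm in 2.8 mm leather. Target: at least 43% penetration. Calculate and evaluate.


Penetration = 69.6%
Meets target: Yes

Penetration = 1.95 / 2.8 x 100 = 69.6%
Target: 43%
Meets target: Yes


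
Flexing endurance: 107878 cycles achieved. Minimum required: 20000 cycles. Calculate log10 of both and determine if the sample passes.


Achieved: log10 = 5.03
Required: log10 = 4.30
Passes: Yes

log10(107878) = 5.03
log10(20000) = 4.30
Passes: Yes


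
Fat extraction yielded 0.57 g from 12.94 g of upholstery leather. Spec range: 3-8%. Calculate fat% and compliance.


Fat content = 4.4%
Compliant: Yes


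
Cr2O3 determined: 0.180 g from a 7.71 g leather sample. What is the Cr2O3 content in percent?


2.33%


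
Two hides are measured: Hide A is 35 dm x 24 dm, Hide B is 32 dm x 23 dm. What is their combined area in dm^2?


Hide A area = 35 x 24 = 840 dm^2
Hide B area = 32 x 23 = 736 dm^2
Total = 840 + 736 = 1576 dm^2


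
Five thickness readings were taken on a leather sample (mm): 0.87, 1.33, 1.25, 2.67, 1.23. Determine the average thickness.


Sum = 0.87 + 1.33 + 1.25 + 2.67 + 1.23 = 7.35
Average = 7.35 / 5 = 1.47 mm


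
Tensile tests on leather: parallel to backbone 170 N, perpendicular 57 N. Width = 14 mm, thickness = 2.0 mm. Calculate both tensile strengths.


Area = 14 x 2.0 = 28.0 mm^2
TS (parallel) = 170 / 28.0 = 6.07 N/mm^2
TS (perpendicular) = 57 / 28.0 = 2.04 N/mm^2


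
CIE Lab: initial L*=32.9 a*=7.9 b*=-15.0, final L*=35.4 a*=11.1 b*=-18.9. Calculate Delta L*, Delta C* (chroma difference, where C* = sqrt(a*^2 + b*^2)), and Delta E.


Delta L* = 2.5
Delta C* = 4.97
Delta E = 5.63

Delta L* = 35.4 - 32.9 = 2.5
C1* = sqrt((7.9)^2 + (-15.0)^2) = 16.953
C2* = sqrt((11.1)^2 + (-18.9)^2) = 21.918
Delta C* = 21.918 - 16.953 = 4.97
Delta E = sqrt((2.5)^2 + (3.2)^2 + (-3.9)^2) = 5.63


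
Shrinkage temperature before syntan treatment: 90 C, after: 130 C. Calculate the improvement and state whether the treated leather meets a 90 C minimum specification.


Improvement = 130 - 90 = 40 C
Spec check: 130 C >= 90 C? Yes


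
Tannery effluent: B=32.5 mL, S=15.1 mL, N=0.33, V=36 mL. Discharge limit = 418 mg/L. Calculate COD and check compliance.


COD = (32.5 - 15.1) x 0.33 x 8000 / 36 = 1276.0 mg/L
Limit: 418 mg/L
Compliant: No


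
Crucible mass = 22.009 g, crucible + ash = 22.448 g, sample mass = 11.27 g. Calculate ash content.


Ash mass = 0.439 g
Ash content = 3.90%


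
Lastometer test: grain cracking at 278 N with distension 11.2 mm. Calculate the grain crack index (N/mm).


Grain crack index = force / distension
Index = 278 / 11.2 = 24.8 N/mm


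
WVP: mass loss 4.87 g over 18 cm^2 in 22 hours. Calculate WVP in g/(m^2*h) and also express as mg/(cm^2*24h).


WVP = 4.87 / (18 x 22) x 10000 = 122.98 g/(m^2*h)
Mass loss in mg = 4.87 x 1000 = 4870 mg
Per cm^2 per 24h in mg: 4870 x 24 / (18 x 22) = 116880 / 396 = 295.15 mg/(cm^2*24h)


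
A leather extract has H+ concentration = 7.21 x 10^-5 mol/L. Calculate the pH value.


pH = -log10[H+]
pH = -log10(7.21 x 10^-5) = 4.14


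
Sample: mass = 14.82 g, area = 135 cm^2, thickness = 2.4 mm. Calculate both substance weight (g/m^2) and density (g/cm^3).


SW = 14.82 / 135 x 10000 = 1097.8 g/m^2
Volume = 135 x 2.4 / 10 = 32.40 cm^3
Density = 14.82 / 32.40 = 0.457 g/cm^3


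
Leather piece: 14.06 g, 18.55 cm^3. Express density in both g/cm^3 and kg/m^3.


Density = 14.06 / 18.55 = 0.758 g/cm^3
Convert: 0.758 x 1000 = 758 kg/m^3


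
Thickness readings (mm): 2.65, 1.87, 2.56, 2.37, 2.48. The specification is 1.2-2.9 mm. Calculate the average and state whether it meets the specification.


Average = 2.39 mm
Within specification: Yes


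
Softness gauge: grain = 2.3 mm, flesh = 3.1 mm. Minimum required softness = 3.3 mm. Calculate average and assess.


Average softness = 2.70 mm
Meets requirement: No

Average = (2.3 + 3.1) / 2 = 2.70 mm
Minimum = 3.3 mm
Meets requirement: No


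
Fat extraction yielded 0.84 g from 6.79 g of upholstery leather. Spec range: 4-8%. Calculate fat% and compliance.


Fat content = 12.4%
Compliant: No

Fat% = 0.84 / 6.79 x 100 = 12.4%
Spec range: 4-8%
Compliant: No


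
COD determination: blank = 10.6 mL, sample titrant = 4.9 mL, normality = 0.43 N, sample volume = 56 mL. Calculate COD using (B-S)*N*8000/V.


COD = (10.6 - 4.9) x 0.43 x 8000 / 56
COD = 5.7 x 0.43 x 8000 / 56
COD = 350.1 mg/L


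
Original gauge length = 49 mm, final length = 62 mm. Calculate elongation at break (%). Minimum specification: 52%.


Elongation = 26.5%
Meets spec: No

Extension = 62 - 49 = 13 mm
Elongation = 13 / 49 x 100 = 26.5%
Minimum required: 52%
Meets specification: No


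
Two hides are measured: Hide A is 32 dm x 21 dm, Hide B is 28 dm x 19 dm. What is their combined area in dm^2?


1204 dm^2

Hide A area = 32 x 21 = 672 dm^2
Hide B area = 28 x 19 = 532 dm^2
Total = 672 + 532 = 1204 dm^2


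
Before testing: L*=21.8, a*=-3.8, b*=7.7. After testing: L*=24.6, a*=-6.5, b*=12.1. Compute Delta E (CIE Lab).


dL = 24.6 - 21.8 = 2.8
da = -6.5 - (-3.8) = -2.7
db = 12.1 - 7.7 = 4.4
dE = sqrt((2.8)^2 + (-2.7)^2 + (4.4)^2) = 5.87


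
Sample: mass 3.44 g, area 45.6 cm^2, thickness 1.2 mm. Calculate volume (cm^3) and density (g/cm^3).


Volume = 5.472 cm^3
Density = 0.629 g/cm^3

Thickness in cm = 1.2 / 10 = 0.12 cm
Volume = 45.6 x 0.12 = 5.472 cm^3
Density = 3.44 / 5.472 = 0.629 g/cm^3


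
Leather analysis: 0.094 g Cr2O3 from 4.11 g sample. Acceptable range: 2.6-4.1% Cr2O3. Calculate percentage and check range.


Cr2O3 = 2.29%
Within range: No


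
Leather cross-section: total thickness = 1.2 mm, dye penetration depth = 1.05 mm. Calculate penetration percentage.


87.5%


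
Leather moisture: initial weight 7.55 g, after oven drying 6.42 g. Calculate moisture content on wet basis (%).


Moisture = 7.55 - 6.42 = 1.13 g
MC = 1.13 / 7.55 x 100 = 15.0%


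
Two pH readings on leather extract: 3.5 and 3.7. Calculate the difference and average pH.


Difference = |3.5 - 3.7| = 0.2
Average = (3.5 + 3.7) / 2 = 3.60


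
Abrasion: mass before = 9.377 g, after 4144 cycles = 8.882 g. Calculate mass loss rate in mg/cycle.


0.119 mg/cycle


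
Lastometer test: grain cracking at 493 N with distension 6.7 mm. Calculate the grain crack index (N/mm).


Grain crack index = force / distension
Index = 493 / 6.7 = 73.6 N/mm


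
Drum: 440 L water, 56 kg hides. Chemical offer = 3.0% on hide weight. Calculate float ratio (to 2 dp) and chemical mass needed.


Float ratio = 7.86
Chemical needed = 1.68 kg

Float ratio = 440 / 56 = 7.86
Chemical = 56 x 3.0 / 100 = 1.68 kg


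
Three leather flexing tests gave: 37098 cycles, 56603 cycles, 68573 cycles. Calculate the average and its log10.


Average = (37098 + 56603 + 68573) / 3 = 54091 cycles
log10(54091) = 4.73


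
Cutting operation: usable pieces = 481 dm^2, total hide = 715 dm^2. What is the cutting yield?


67.3%

Yield = usable / total x 100
Yield = 481 / 715 x 100 = 67.3%


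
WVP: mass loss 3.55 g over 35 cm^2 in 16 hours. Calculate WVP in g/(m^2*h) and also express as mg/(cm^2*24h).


WVP = 63.39 g/(m^2*h)
Daily rate = 152.14 mg/(cm^2*24h)


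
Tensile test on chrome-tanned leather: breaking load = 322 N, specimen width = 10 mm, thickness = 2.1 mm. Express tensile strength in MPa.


Cross-section = 10 x 2.1 = 21.0 mm^2
TS = 322 / 21.0 = 15.33 MPa
(1 N/mm^2 = 1 MPa)


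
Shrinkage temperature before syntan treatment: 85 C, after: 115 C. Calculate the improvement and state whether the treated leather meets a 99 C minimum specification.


Improvement = 115 - 85 = 30 C
Spec check: 115 C >= 99 C? Yes


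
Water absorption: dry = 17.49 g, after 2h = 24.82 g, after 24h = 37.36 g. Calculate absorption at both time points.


WA (2h) = (24.82 - 17.49) / 17.49 x 100 = 41.9%
WA (24h) = (37.36 - 17.49) / 17.49 x 100 = 113.6%


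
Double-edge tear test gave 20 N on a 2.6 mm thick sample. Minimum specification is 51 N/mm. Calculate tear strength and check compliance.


Tear strength = 7.7 N/mm
Compliant: No

Tear strength = 20 / 2.6 = 7.7 N/mm
Required minimum = 51 N/mm
Compliant: No


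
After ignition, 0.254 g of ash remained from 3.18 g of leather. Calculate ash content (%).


7.99%

Ash% = 0.254 / 3.18 x 100
Ash% = 7.99%


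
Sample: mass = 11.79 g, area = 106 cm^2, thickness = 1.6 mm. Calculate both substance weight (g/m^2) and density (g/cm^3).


Substance weight = 1112.3 g/m^2
Density = 0.695 g/cm^3


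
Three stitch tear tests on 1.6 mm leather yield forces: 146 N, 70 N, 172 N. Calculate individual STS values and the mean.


STS1 = 91.3 N/mm
STS2 = 43.8 N/mm
STS3 = 107.5 N/mm
Mean = 80.9 N/mm

STS1 = 146 / 1.6 = 91.3 N/mm
STS2 = 70 / 1.6 = 43.8 N/mm
STS3 = 172 / 1.6 = 107.5 N/mm
Mean = (91.3 + 43.8 + 107.5) / 3 = 80.9 N/mm


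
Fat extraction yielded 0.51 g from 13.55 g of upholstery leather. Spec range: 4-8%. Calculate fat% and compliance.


Fat% = 0.51 / 13.55 x 100 = 3.8%
Spec range: 4-8%
Compliant: No


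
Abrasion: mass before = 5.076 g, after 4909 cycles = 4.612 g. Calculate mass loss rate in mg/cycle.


Mass loss = 5.076 - 4.612 = 0.464 g
Rate = 0.464 / 4909 x 1000 = 0.095 mg/cycle


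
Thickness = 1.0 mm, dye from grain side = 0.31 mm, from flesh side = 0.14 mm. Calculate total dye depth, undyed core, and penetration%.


Total dyed = 0.31 + 0.14 = 0.45 mm
Undyed core = 1.0 - 0.45 = 0.55 mm
Penetration = 0.45 / 1.0 x 100 = 45.0%


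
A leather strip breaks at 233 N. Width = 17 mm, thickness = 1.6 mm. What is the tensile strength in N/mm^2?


Cross-sectional area = 17 x 1.6 = 27.2 mm^2
Tensile strength = 233 / 27.2 = 8.57 N/mm^2


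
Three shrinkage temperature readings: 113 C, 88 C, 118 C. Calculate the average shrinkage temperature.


Average = (113 + 88 + 118) / 3
Average = 319 / 3 = 106.3 C


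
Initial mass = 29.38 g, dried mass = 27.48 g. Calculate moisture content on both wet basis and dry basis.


Wet basis = 6.5%
Dry basis = 6.9%

Moisture lost = 29.38 - 27.48 = 1.90 g
Wet basis MC = 1.90 / 29.38 x 100 = 6.5%
Dry basis MC = 1.90 / 27.48 x 100 = 6.9%


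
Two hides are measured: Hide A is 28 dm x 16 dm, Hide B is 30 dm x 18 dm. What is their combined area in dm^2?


988 dm^2


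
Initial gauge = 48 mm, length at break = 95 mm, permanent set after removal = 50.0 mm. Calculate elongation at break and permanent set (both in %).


Elongation at break = 97.9%
Permanent set = 4.2%


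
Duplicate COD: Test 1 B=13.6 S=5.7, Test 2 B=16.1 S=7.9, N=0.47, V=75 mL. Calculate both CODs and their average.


COD1 = 396.1 mg/L
COD2 = 411.1 mg/L
Average = 403.6 mg/L

COD1 = (13.6 - 5.7) x 0.47 x 8000 / 75 = 396.1 mg/L
COD2 = (16.1 - 7.9) x 0.47 x 8000 / 75 = 411.1 mg/L
Average = (396.1 + 411.1) / 2 = 403.6 mg/L


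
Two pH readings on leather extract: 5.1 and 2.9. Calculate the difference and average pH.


Difference = 2.2
Average pH = 4.00

Difference = |5.1 - 2.9| = 2.2
Average = (5.1 + 2.9) / 2 = 4.00


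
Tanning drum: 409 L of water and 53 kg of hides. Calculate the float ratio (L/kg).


Float ratio = water / hide weight
Ratio = 409 / 53 = 7.7


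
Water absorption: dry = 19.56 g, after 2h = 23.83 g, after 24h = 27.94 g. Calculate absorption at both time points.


WA (2h) = (23.83 - 19.56) / 19.56 x 100 = 21.8%
WA (24h) = (27.94 - 19.56) / 19.56 x 100 = 42.8%


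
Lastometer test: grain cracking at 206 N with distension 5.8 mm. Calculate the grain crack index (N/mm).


Grain crack index = force / distension
Index = 206 / 5.8 = 35.5 N/mm


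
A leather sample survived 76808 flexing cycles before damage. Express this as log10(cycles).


4.89


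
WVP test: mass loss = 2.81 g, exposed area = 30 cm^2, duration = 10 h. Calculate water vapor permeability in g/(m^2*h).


WVP = mass_loss / (area x time) x 10000
WVP = 2.81 / (30 x 10) x 10000
WVP = 2.81 / 300 x 10000 = 93.67 g/(m^2*h)


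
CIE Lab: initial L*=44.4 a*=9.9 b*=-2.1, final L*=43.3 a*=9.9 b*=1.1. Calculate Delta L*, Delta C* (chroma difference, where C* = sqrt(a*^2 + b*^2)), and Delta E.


Delta L* = 43.3 - 44.4 = -1.1
C1* = sqrt((9.9)^2 + (-2.1)^2) = 10.120
C2* = sqrt((9.9)^2 + (1.1)^2) = 9.961
Delta C* = 9.961 - 10.120 = -0.16
Delta E = sqrt((-1.1)^2 + (0.0)^2 + (3.2)^2) = 3.38


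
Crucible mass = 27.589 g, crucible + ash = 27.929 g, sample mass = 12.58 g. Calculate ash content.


Ash mass = 27.929 - 27.589 = 0.340 g
Ash% = 0.340 / 12.58 x 100 = 2.70%


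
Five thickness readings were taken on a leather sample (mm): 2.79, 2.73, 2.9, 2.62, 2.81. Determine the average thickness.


2.77 mm


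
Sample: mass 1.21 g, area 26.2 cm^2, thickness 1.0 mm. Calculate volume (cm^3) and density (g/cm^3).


Thickness in cm = 1.0 / 10 = 0.10 cm
Volume = 26.2 x 0.10 = 2.620 cm^3
Density = 1.21 / 2.620 = 0.462 g/cm^3


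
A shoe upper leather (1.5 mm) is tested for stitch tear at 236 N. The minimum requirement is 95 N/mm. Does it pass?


STS = 157.3 N/mm
Passes: Yes


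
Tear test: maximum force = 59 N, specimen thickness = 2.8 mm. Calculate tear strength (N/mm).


21.1 N/mm

Tear strength = force / thickness
Tear = 59 / 2.8 = 21.1 N/mm


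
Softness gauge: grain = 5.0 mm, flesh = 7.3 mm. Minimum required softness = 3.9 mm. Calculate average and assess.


Average softness = 6.15 mm
Meets requirement: Yes

Average = (5.0 + 7.3) / 2 = 6.15 mm
Minimum = 3.9 mm
Meets requirement: Yes


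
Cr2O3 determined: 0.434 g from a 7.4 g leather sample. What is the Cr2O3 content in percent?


Cr2O3% = 0.434 / 7.4 x 100
Cr2O3% = 5.86%


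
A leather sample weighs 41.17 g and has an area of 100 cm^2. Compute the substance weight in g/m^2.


4117.0 g/m^2

Substance weight = mass / area x 10000
SW = 41.17 / 100 x 10000
SW = 4117.0 g/m^2


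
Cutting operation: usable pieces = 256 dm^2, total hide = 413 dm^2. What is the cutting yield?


Yield = usable / total x 100
Yield = 256 / 413 x 100 = 62.0%


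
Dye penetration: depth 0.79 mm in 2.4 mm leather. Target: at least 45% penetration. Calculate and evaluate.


Penetration = 0.79 / 2.4 x 100 = 32.9%
Target: 45%
Meets target: No


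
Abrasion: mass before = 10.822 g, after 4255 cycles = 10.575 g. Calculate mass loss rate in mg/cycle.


0.058 mg/cycle

Mass loss = 10.822 - 10.575 = 0.247 g
Rate = 0.247 / 4255 x 1000 = 0.058 mg/cycle


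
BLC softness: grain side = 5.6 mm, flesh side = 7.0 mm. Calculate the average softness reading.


6.30 mm

Average = (5.6 + 7.0) / 2
Average = 6.30 mm


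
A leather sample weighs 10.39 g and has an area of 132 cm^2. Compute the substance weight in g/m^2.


787.1 g/m^2

Substance weight = mass / area x 10000
SW = 10.39 / 132 x 10000
SW = 787.1 g/m^2


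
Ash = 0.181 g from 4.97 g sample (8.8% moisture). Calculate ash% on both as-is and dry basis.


As-is ash% = 0.181 / 4.97 x 100 = 3.64%
Dry mass = 4.97 x (100 - 8.8) / 100 = 4.53264 g
Dry-basis ash% = 0.181 / 4.53264 x 100 = 3.99%


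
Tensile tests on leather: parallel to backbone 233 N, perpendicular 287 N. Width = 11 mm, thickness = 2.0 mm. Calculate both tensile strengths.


Area = 11 x 2.0 = 22.0 mm^2
TS (parallel) = 233 / 22.0 = 10.59 N/mm^2
TS (perpendicular) = 287 / 22.0 = 13.05 N/mm^2


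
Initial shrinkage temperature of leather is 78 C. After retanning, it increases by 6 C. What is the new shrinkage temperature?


New Ts = 78 + 6 = 84 C


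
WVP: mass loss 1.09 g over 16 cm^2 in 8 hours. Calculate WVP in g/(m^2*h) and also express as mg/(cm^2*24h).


WVP = 1.09 / (16 x 8) x 10000 = 85.16 g/(m^2*h)
Mass loss in mg = 1.09 x 1000 = 1090 mg
Per cm^2 per 24h in mg: 1090 x 24 / (16 x 8) = 26160 / 128 = 204.38 mg/(cm^2*24h)


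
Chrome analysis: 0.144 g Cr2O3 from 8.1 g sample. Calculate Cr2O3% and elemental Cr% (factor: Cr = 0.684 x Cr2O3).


Cr2O3% = 0.144 / 8.1 x 100 = 1.78%
Cr% = 1.78 x 0.684 = 1.22%


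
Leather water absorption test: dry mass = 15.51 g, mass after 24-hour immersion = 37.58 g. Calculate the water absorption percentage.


Water absorbed = 37.58 - 15.51 = 22.07 g
WA% = 22.07 / 15.51 x 100 = 142.3%


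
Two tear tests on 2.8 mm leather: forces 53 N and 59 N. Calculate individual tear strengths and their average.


Tear 1 = 18.9 N/mm
Tear 2 = 21.1 N/mm
Average = 20.0 N/mm

Tear 1 = 53 / 2.8 = 18.9 N/mm
Tear 2 = 59 / 2.8 = 21.1 N/mm
Average = (18.9 + 21.1) / 2 = 20.0 N/mm


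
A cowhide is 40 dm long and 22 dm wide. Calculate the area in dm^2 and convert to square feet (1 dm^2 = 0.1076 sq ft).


Area = 40 x 22 = 880 dm^2
Conversion: 880 x 0.1076 = 94.69 sq ft


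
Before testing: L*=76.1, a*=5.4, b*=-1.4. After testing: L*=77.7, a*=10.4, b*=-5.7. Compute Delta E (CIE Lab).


Delta E = 6.79

dL = 77.7 - 76.1 = 1.6
da = 10.4 - 5.4 = 5.0
db = -5.7 - (-1.4) = -4.3
dE = sqrt((1.6)^2 + (5.0)^2 + (-4.3)^2) = 6.79


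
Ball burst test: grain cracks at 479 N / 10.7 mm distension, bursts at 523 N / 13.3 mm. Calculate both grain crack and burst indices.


Crack index = 44.8 N/mm
Burst index = 39.3 N/mm

Crack index = 479 / 10.7 = 44.8 N/mm
Burst index = 523 / 13.3 = 39.3 N/mm


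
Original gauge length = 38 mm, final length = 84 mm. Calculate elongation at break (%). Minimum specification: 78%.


Extension = 84 - 38 = 46 mm
Elongation = 46 / 38 x 100 = 121.1%
Minimum required: 78%
Meets specification: Yes


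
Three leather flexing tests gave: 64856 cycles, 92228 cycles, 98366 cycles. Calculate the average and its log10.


Average = 85150 cycles
log10 = 4.93


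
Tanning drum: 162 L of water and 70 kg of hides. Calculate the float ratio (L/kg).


2.3


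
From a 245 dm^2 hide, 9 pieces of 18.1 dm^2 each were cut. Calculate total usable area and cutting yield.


Total usable = 9 x 18.1 = 162.9 dm^2
Yield = 162.9 / 245 x 100 = 66.5%


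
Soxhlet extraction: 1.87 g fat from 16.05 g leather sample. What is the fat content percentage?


Fat content = 1.87 / 16.05 x 100
Fat = 11.7%


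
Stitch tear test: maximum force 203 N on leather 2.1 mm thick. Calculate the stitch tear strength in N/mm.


Stitch tear strength = force / thickness
STS = 203 / 2.1 = 96.7 N/mm


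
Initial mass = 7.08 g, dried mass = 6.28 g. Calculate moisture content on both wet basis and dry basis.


Moisture lost = 7.08 - 6.28 = 0.80 g
Wet basis MC = 0.80 / 7.08 x 100 = 11.3%
Dry basis MC = 0.80 / 6.28 x 100 = 12.7%


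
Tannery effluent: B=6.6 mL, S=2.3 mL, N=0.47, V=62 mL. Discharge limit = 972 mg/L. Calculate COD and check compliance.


COD = (6.6 - 2.3) x 0.47 x 8000 / 62 = 260.8 mg/L
Limit: 972 mg/L
Compliant: Yes


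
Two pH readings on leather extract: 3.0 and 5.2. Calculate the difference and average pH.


Difference = |3.0 - 5.2| = 2.2
Average = (3.0 + 5.2) / 2 = 4.10


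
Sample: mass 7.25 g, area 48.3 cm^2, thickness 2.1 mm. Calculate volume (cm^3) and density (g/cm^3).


Thickness in cm = 2.1 / 10 = 0.21 cm
Volume = 48.3 x 0.21 = 10.143 cm^3
Density = 7.25 / 10.143 = 0.715 g/cm^3


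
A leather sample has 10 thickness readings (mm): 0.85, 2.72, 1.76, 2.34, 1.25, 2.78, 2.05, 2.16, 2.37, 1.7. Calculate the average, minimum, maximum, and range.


Average = 2.00 mm
Min = 0.85 mm
Max = 2.78 mm
Range = 1.93 mm


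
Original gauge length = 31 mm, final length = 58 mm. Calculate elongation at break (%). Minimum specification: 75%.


Extension = 58 - 31 = 27 mm
Elongation = 27 / 31 x 100 = 87.1%
Minimum required: 75%
Meets specification: Yes


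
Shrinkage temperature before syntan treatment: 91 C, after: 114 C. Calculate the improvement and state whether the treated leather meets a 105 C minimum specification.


Improvement = 23 C
Meets 105 C spec: Yes


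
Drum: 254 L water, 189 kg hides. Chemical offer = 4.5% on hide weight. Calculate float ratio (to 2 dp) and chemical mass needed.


Float ratio = 254 / 189 = 1.34
Chemical = 189 x 4.5 / 100 = 8.505 kg


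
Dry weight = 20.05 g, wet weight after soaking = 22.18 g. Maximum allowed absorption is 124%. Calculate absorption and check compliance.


WA = (22.18 - 20.05) / 20.05 x 100 = 10.6%
Maximum allowed: 124%
Compliant: Yes


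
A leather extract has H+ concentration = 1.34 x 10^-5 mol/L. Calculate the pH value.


pH = 4.87

pH = -log10[H+]
pH = -log10(1.34 x 10^-5) = 4.87


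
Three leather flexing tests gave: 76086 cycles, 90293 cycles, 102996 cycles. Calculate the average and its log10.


Average = (76086 + 90293 + 102996) / 3 = 89792 cycles
log10(89792) = 4.95


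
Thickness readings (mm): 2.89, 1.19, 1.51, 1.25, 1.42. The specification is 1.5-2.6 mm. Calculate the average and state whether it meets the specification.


Average = 1.65 mm
Within specification: Yes

Sum = 8.26
Average = 8.26 / 5 = 1.65 mm
Specification range: 1.5 to 2.6 mm
Within spec: Yes


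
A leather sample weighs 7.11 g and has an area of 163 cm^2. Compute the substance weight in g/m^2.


Substance weight = mass / area x 10000
SW = 7.11 / 163 x 10000
SW = 436.2 g/m^2


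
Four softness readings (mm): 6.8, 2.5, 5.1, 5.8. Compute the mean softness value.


Sum = 6.8 + 2.5 + 5.1 + 5.8
Mean = 20.2 / 4 = 5.05 mm


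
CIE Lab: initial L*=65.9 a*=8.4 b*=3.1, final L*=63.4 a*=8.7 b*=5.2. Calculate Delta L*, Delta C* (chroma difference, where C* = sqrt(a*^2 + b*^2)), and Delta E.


Delta L* = 63.4 - 65.9 = -2.5
C1* = sqrt((8.4)^2 + (3.1)^2) = 8.954
C2* = sqrt((8.7)^2 + (5.2)^2) = 10.136
Delta C* = 10.136 - 8.954 = 1.18
Delta E = sqrt((-2.5)^2 + (0.3)^2 + (2.1)^2) = 3.28


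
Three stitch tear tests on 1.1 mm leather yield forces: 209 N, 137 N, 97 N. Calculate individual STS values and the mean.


STS1 = 190.0 N/mm
STS2 = 124.5 N/mm
STS3 = 88.2 N/mm
Mean = 134.2 N/mm

STS1 = 209 / 1.1 = 190.0 N/mm
STS2 = 137 / 1.1 = 124.5 N/mm
STS3 = 97 / 1.1 = 88.2 N/mm
Mean = (190.0 + 124.5 + 88.2) / 3 = 134.2 N/mm


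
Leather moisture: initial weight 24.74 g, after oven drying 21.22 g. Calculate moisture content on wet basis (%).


14.2%

Moisture = 24.74 - 21.22 = 3.52 g
MC = 3.52 / 24.74 x 100 = 14.2%


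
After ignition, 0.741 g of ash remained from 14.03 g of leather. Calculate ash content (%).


Ash% = 0.741 / 14.03 x 100
Ash% = 5.28%


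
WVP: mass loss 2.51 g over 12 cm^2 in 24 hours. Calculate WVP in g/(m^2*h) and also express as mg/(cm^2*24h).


WVP = 2.51 / (12 x 24) x 10000 = 87.15 g/(m^2*h)
Mass loss in mg = 2.51 x 1000 = 2510 mg
Per cm^2 per 24h in mg: 2510 x 24 / (12 x 24) = 60240 / 288 = 209.17 mg/(cm^2*24h)


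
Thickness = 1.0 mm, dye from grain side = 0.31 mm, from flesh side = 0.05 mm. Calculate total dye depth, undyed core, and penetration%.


Total dyed = 0.36 mm
Undyed core = 0.64 mm
Penetration = 36.0%

Total dyed = 0.31 + 0.05 = 0.36 mm
Undyed core = 1.0 - 0.36 = 0.64 mm
Penetration = 0.36 / 1.0 x 100 = 36.0%


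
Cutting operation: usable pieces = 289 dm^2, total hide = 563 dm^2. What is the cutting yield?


Yield = usable / total x 100
Yield = 289 / 563 x 100 = 51.3%


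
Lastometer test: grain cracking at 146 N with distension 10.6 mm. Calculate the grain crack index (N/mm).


13.8 N/mm

Grain crack index = force / distension
Index = 146 / 10.6 = 13.8 N/mm


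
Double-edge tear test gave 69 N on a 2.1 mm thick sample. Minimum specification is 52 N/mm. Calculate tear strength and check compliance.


Tear strength = 69 / 2.1 = 32.9 N/mm
Required minimum = 52 N/mm
Compliant: No


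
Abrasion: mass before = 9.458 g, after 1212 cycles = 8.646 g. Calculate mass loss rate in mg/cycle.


Mass loss = 9.458 - 8.646 = 0.812 g
Rate = 0.812 / 1212 x 1000 = 0.670 mg/cycle


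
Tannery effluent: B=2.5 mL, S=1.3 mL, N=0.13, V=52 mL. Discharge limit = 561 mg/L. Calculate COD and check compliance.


COD = 24.0 mg/L
Compliant: Yes

COD = (2.5 - 1.3) x 0.13 x 8000 / 52 = 24.0 mg/L
Limit: 561 mg/L
Compliant: Yes


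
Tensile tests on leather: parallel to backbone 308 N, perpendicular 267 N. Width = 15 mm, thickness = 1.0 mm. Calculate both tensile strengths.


Area = 15 x 1.0 = 15.0 mm^2
TS (parallel) = 308 / 15.0 = 20.53 N/mm^2
TS (perpendicular) = 267 / 15.0 = 17.80 N/mm^2


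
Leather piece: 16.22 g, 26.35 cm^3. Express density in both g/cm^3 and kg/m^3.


Density = 16.22 / 26.35 = 0.616 g/cm^3
Convert: 0.616 x 1000 = 616 kg/m^3


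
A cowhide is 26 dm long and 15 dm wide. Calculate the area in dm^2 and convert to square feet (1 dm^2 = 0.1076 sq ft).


390 dm^2
41.96 sq ft

Area = 26 x 15 = 390 dm^2
Conversion: 390 x 0.1076 = 41.96 sq ft


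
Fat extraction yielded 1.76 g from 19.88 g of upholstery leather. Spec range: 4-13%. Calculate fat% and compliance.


Fat% = 1.76 / 19.88 x 100 = 8.9%
Spec range: 4-13%
Compliant: Yes


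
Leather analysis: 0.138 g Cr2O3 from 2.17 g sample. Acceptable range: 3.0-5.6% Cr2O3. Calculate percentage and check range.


Cr2O3% = 0.138 / 2.17 x 100 = 6.36%
Acceptable range: 3.0 to 5.6%
Within range: No


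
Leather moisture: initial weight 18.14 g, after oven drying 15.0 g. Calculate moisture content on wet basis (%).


Moisture = 18.14 - 15.0 = 3.14 g
MC = 3.14 / 18.14 x 100 = 17.3%


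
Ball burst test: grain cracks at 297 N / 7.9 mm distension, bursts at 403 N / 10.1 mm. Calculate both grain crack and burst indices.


Crack index = 37.6 N/mm
Burst index = 39.9 N/mm

Crack index = 297 / 7.9 = 37.6 N/mm
Burst index = 403 / 10.1 = 39.9 N/mm
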